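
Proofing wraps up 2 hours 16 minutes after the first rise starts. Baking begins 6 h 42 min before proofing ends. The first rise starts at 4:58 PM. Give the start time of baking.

12:32 PM

Proofing ends at 4:58 PM + 136 min = 7:14 PM.
Baking starts at 7:14 PM − 402 min = 12:32 PM.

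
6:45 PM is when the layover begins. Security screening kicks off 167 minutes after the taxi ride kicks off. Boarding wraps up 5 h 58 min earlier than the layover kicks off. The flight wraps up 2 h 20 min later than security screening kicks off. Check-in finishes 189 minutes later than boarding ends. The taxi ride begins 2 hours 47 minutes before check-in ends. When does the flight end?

6:16 PM

Boarding ends at 6:45 PM − 358 min = 12:47 PM.
Check-in ends at 12:47 PM + 189 min = 3:56 PM.
The taxi ride starts at 3:56 PM − 167 min = 1:09 PM.
Security screening starts at 1:09 PM + 167 min = 3:56 PM.
The flight ends at 3:56 PM + 140 min = 6:16 PM.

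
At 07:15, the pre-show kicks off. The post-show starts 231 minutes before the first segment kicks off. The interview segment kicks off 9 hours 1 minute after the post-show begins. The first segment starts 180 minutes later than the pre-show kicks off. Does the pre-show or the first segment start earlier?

The first segment starts at 07:15 + 180 min = 10:15.
The pre-show starts at 07:15 and the first segment starts at 10:15, so the pre-show is first.

the pre-show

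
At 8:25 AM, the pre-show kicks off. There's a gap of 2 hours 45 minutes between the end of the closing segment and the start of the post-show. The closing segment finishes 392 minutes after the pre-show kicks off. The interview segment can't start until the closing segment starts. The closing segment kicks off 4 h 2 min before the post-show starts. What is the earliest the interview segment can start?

The closing segment ends at 8:25 AM + 392 min = 2:57 PM.
The post-show starts at 2:57 PM + 165 min = 5:42 PM.
The closing segment starts at 5:42 PM − 242 min = 1:40 PM.
The interview segment is bounded by the closing segment, so the earliest it can start is 1:40 PM.

1:40 PM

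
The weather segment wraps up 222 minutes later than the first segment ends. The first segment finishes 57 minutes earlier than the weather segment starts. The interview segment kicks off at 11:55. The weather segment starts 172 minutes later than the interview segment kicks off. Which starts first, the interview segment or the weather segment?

The weather segment starts at 11:55 + 172 min = 14:47.
The interview segment starts at 11:55 and the weather segment starts at 14:47, so the interview segment is first.

the interview segment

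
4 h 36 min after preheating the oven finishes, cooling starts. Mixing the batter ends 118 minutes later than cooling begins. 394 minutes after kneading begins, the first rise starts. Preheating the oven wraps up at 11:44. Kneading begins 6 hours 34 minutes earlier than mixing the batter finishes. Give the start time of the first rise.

Cooling starts at 11:44 + 276 min = 16:20.
Mixing the batter ends at 16:20 + 118 min = 18:18.
Kneading starts at 18:18 − 394 min = 11:44.
The first rise starts at 11:44 + 394 min = 18:18.

18:18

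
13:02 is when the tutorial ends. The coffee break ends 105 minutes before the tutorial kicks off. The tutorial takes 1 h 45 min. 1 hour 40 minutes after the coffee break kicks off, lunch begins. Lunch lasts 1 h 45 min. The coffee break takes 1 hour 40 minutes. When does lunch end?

11:17

The tutorial starts at 13:02 − 105 min = 11:17.
The coffee break ends at 11:17 − 105 min = 09:32.
The coffee break starts at 09:32 − 100 min = 07:52.
Lunch starts at 07:52 + 100 min = 09:32.
Lunch ends at 09:32 + 105 min = 11:17.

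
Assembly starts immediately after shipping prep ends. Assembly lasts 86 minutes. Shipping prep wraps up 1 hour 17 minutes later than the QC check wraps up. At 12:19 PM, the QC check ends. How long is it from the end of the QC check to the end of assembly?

163 minutes

Shipping prep ends at 12:19 PM + 77 min = 1:36 PM.
So assembly starts at 1:36 PM.
Assembly ends at 1:36 PM + 86 min = 3:02 PM.
From 12:19 PM to 3:02 PM is 163 minutes.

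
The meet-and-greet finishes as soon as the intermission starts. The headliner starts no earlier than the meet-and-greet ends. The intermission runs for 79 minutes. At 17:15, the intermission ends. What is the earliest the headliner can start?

15:56

The intermission starts at 17:15 − 79 min = 15:56.
So the meet-and-greet ends at 15:56.
The headliner is bounded by the meet-and-greet, so the earliest it can start is 15:56.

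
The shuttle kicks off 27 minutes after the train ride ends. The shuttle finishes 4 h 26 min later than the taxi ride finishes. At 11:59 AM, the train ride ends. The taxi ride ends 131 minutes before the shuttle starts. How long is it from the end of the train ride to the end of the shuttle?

162 minutes

The shuttle starts at 11:59 AM + 27 min = 12:26 PM.
The taxi ride ends at 12:26 PM − 131 min = 10:15 AM.
The shuttle ends at 10:15 AM + 266 min = 2:41 PM.
From 11:59 AM to 2:41 PM is 162 minutes.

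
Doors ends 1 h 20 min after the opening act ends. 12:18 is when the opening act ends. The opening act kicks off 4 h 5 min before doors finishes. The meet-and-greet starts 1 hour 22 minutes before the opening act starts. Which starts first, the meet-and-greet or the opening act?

the meet-and-greet

Doors ends at 12:18 + 80 min = 13:38.
The opening act starts at 13:38 − 245 min = 09:33.
The meet-and-greet starts at 09:33 − 82 min = 08:11.
The meet-and-greet starts at 08:11 and the opening act starts at 09:33, so the meet-and-greet is first.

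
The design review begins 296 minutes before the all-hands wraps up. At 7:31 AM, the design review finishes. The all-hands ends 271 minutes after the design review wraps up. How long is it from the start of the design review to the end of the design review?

25 minutes

The all-hands ends at 7:31 AM + 271 min = 12:02 PM.
The design review starts at 12:02 PM − 296 min = 7:06 AM.
From 7:06 AM to 7:31 AM is 25 minutes.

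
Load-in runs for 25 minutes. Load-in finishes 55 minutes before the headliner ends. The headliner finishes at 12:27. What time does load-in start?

11:07

Load-in ends at 12:27 − 55 min = 11:32.
Load-in starts at 11:32 − 25 min = 11:07.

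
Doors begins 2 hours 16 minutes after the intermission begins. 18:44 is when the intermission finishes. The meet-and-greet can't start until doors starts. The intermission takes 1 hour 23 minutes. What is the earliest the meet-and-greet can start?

The intermission starts at 18:44 − 83 min = 17:21.
Doors starts at 17:21 + 136 min = 19:37.
The meet-and-greet is bounded by doors, so the earliest it can start is 19:37.

19:37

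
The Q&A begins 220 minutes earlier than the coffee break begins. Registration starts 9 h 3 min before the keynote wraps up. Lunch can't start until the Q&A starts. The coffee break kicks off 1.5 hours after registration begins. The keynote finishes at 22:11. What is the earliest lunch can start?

Registration starts at 22:11 − 543 min = 13:08.
The coffee break starts at 13:08 + 90 min = 14:38.
The Q&A starts at 14:38 − 220 min = 10:58.
Lunch is bounded by the Q&A, so the earliest it can start is 10:58.

10:58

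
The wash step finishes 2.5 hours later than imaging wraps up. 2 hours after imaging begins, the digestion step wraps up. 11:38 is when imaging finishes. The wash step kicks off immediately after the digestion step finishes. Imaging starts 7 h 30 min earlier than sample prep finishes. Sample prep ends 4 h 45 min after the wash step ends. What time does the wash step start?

The wash step ends at 11:38 + 150 min = 14:08.
Sample prep ends at 14:08 + 285 min = 18:53.
Imaging starts at 18:53 − 450 min = 11:23.
The digestion step ends at 11:23 + 120 min = 13:23.
So the wash step starts at 13:23.

13:23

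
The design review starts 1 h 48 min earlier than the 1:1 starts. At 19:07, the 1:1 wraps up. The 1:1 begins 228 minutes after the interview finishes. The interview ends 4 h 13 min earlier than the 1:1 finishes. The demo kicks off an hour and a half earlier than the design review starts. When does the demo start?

15:24

The interview ends at 19:07 − 253 min = 14:54.
The 1:1 starts at 14:54 + 228 min = 18:42.
The design review starts at 18:42 − 108 min = 16:54.
The demo starts at 16:54 − 90 min = 15:24.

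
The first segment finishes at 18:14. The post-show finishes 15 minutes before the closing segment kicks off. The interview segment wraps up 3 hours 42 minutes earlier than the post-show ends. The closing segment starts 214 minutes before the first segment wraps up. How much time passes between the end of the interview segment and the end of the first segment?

7 h 31 min

The closing segment starts at 18:14 − 214 min = 14:40.
The post-show ends at 14:40 − 15 min = 14:25.
The interview segment ends at 14:25 − 222 min = 10:43.
From 10:43 to 18:14 is 7 h 31 min.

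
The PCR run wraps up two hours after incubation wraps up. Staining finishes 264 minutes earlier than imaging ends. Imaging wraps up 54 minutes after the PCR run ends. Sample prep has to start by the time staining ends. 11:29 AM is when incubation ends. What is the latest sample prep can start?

9:59 AM

The PCR run ends at 11:29 AM + 120 min = 1:29 PM.
Imaging ends at 1:29 PM + 54 min = 2:23 PM.
Staining ends at 2:23 PM − 264 min = 9:59 AM.
Sample prep is bounded by staining, so the latest it can start is 9:59 AM.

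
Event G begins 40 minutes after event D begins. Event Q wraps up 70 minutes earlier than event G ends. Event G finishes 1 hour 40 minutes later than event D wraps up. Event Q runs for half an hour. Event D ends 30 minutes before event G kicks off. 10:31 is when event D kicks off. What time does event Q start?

Event G starts at 10:31 + 40 min = 11:11.
Event D ends at 11:11 − 30 min = 10:41.
Event G ends at 10:41 + 100 min = 12:21.
Event Q ends at 12:21 − 70 min = 11:11.
Event Q starts at 11:11 − 30 min = 10:41.

10:41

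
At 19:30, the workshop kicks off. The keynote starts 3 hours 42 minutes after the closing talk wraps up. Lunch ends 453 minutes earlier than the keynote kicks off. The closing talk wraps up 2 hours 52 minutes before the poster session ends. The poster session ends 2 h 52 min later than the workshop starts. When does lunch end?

The poster session ends at 19:30 + 172 min = 22:22.
The closing talk ends at 22:22 − 172 min = 19:30.
The keynote starts at 19:30 + 222 min = 23:12.
Lunch ends at 23:12 − 453 min = 15:39.

15:39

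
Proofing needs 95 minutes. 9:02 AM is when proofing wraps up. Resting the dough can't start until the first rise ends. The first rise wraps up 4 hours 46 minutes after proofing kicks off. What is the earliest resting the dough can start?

Proofing starts at 9:02 AM − 95 min = 7:27 AM.
The first rise ends at 7:27 AM + 286 min = 12:13 PM.
Resting the dough is bounded by the first rise, so the earliest it can start is 12:13 PM.

12:13 PM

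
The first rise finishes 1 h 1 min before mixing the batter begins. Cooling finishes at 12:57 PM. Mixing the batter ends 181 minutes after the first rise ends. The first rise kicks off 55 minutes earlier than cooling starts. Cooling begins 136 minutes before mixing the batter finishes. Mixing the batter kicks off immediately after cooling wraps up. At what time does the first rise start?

Mixing the batter starts at 12:57 PM.
The first rise ends at 12:57 PM − 61 min = 11:56 AM.
Mixing the batter ends at 11:56 AM + 181 min = 2:57 PM.
Cooling starts at 2:57 PM − 136 min = 12:41 PM.
The first rise starts at 12:41 PM − 55 min = 11:46 AM.

11:46 AM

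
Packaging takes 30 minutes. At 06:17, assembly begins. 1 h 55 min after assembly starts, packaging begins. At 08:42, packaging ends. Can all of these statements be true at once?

Packaging starts at 06:17 + 115 min = 08:12.
Packaging ends at 08:12 + 30 min = 08:42.
That matches the stated 08:42, so the schedule is consistent.

Yes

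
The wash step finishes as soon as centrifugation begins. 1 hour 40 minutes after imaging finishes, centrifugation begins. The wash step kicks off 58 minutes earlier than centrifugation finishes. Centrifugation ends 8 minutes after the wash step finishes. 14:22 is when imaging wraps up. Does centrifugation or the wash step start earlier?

the wash step

Centrifugation starts at 14:22 + 100 min = 16:02.
So the wash step ends at 16:02.
Centrifugation ends at 16:02 + 8 min = 16:10.
The wash step starts at 16:10 − 58 min = 15:12.
Centrifugation starts at 16:02 and the wash step starts at 15:12, so the wash step is first.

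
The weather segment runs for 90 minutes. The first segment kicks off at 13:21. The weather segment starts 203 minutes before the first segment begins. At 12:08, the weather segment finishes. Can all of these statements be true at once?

No

The weather segment starts at 13:21 − 203 min = 09:58.
The weather segment ends at 09:58 + 90 min = 11:28.
But the weather segment is also said to end at 12:08 — a 40-minute conflict.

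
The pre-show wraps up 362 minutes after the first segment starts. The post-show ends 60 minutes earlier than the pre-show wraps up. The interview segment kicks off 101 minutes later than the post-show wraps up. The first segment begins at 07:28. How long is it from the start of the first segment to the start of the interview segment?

The pre-show ends at 07:28 + 362 min = 13:30.
The post-show ends at 13:30 − 60 min = 12:30.
The interview segment starts at 12:30 + 101 min = 14:11.
From 07:28 to 14:11 is 403 minutes.

403 minutes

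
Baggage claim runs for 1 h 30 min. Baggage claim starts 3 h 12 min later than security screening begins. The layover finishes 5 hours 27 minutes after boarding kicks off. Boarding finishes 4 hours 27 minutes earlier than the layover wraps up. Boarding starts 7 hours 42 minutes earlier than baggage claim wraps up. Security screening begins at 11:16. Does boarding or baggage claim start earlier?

Baggage claim starts at 11:16 + 192 min = 14:28.
Baggage claim ends at 14:28 + 90 min = 15:58.
Boarding starts at 15:58 − 462 min = 08:16.
Boarding starts at 08:16 and baggage claim starts at 14:28, so boarding is first.

boarding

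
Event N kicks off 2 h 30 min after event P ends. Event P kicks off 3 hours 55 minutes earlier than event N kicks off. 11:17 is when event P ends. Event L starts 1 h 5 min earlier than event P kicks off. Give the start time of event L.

08:47

Event N starts at 11:17 + 150 min = 13:47.
Event P starts at 13:47 − 235 min = 09:52.
Event L starts at 09:52 − 65 min = 08:47.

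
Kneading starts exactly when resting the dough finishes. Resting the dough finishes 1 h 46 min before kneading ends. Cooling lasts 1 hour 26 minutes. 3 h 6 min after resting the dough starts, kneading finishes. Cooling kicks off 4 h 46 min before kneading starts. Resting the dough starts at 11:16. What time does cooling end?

Kneading ends at 11:16 + 186 min = 14:22.
Resting the dough ends at 14:22 − 106 min = 12:36.
So kneading starts at 12:36.
Cooling starts at 12:36 − 286 min = 07:50.
Cooling ends at 07:50 + 86 min = 09:16.

09:16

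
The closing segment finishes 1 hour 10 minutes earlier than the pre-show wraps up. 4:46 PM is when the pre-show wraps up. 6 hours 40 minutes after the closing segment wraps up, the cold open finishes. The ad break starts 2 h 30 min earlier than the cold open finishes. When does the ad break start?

7:46 PM

The closing segment ends at 4:46 PM − 70 min = 3:36 PM.
The cold open ends at 3:36 PM + 400 min = 10:16 PM.
The ad break starts at 10:16 PM − 150 min = 7:46 PM.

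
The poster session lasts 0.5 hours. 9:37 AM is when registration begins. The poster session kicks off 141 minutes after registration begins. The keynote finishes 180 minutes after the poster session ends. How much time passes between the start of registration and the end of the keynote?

The poster session starts at 9:37 AM + 141 min = 11:58 AM.
The poster session ends at 11:58 AM + 30 min = 12:28 PM.
The keynote ends at 12:28 PM + 180 min = 3:28 PM.
From 9:37 AM to 3:28 PM is 5 h 51 min.

5 h 51 min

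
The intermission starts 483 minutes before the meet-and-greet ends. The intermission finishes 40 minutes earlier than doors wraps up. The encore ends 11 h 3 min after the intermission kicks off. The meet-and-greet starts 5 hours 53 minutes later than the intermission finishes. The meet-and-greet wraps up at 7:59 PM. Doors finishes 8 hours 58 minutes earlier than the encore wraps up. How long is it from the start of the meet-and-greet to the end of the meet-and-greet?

45 minutes

The intermission starts at 7:59 PM − 483 min = 11:56 AM.
The encore ends at 11:56 AM + 663 min = 10:59 PM.
Doors ends at 10:59 PM − 538 min = 2:01 PM.
The intermission ends at 2:01 PM − 40 min = 1:21 PM.
The meet-and-greet starts at 1:21 PM + 353 min = 7:14 PM.
From 7:14 PM to 7:59 PM is 45 minutes.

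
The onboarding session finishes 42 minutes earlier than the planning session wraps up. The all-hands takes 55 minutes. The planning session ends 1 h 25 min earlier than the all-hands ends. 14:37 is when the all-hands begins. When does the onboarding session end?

13:25

The all-hands ends at 14:37 + 55 min = 15:32.
The planning session ends at 15:32 − 85 min = 14:07.
The onboarding session ends at 14:07 − 42 min = 13:25.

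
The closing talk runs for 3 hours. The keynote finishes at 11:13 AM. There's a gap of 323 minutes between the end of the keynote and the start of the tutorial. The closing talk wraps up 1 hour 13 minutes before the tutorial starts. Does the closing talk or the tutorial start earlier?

the closing talk

The tutorial starts at 11:13 AM + 323 min = 4:36 PM.
The closing talk ends at 4:36 PM − 73 min = 3:23 PM.
The closing talk starts at 3:23 PM − 180 min = 12:23 PM.
The closing talk starts at 12:23 PM and the tutorial starts at 4:36 PM, so the closing talk is first.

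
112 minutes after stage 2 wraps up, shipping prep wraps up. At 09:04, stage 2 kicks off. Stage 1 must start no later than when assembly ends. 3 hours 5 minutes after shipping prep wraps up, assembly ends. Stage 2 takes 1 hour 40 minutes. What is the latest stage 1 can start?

15:41

Stage 2 ends at 09:04 + 100 min = 10:44.
Shipping prep ends at 10:44 + 112 min = 12:36.
Assembly ends at 12:36 + 185 min = 15:41.
Stage 1 is bounded by assembly, so the latest it can start is 15:41.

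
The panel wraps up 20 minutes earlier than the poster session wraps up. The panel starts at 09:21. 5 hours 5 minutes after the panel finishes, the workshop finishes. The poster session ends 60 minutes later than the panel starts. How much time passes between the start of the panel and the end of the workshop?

5 hours 45 minutes

The poster session ends at 09:21 + 60 min = 10:21.
The panel ends at 10:21 − 20 min = 10:01.
The workshop ends at 10:01 + 305 min = 15:06.
From 09:21 to 15:06 is 5 hours 45 minutes.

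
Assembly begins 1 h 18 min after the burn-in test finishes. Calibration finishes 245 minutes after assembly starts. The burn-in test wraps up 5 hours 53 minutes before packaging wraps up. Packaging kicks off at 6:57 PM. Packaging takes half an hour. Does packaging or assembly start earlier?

assembly

Packaging ends at 6:57 PM + 30 min = 7:27 PM.
The burn-in test ends at 7:27 PM − 353 min = 1:34 PM.
Assembly starts at 1:34 PM + 78 min = 2:52 PM.
Packaging starts at 6:57 PM and assembly starts at 2:52 PM, so assembly is first.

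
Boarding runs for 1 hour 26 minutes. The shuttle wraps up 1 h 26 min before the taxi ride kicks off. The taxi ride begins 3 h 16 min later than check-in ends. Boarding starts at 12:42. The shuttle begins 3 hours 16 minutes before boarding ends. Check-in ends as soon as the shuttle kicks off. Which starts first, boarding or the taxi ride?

Boarding ends at 12:42 + 86 min = 14:08.
The shuttle starts at 14:08 − 196 min = 10:52.
So check-in ends at 10:52.
The taxi ride starts at 10:52 + 196 min = 14:08.
Boarding starts at 12:42 and the taxi ride starts at 14:08, so boarding is first.

boarding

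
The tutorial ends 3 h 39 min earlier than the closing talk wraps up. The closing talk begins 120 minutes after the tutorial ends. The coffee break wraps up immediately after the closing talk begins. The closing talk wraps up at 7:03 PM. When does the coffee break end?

The tutorial ends at 7:03 PM − 219 min = 3:24 PM.
The closing talk starts at 3:24 PM + 120 min = 5:24 PM.
So the coffee break ends at 5:24 PM.

5:24 PM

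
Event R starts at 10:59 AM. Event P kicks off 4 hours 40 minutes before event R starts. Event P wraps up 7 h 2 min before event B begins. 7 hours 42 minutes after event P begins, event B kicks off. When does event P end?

Event P starts at 10:59 AM − 280 min = 6:19 AM.
Event B starts at 6:19 AM + 462 min = 2:01 PM.
Event P ends at 2:01 PM − 422 min = 6:59 AM.

6:59 AM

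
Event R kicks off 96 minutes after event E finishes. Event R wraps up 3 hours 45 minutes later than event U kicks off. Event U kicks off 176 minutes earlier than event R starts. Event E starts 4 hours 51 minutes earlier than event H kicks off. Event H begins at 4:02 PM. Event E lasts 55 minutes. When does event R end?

Event E starts at 4:02 PM − 291 min = 11:11 AM.
Event E ends at 11:11 AM + 55 min = 12:06 PM.
Event R starts at 12:06 PM + 96 min = 1:42 PM.
Event U starts at 1:42 PM − 176 min = 10:46 AM.
Event R ends at 10:46 AM + 225 min = 2:31 PM.

2:31 PM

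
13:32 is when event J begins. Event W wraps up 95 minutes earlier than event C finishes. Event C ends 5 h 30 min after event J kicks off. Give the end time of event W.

17:27

Event C ends at 13:32 + 330 min = 19:02.
Event W ends at 19:02 − 95 min = 17:27.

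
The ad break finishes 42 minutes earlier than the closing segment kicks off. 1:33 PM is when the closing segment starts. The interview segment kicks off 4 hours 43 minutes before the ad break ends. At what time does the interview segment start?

8:08 AM

The ad break ends at 1:33 PM − 42 min = 12:51 PM.
The interview segment starts at 12:51 PM − 283 min = 8:08 AM.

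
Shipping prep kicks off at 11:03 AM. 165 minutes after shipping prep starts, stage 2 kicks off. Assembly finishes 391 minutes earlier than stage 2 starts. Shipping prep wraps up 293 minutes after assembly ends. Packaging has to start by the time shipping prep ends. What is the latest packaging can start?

Stage 2 starts at 11:03 AM + 165 min = 1:48 PM.
Assembly ends at 1:48 PM − 391 min = 7:17 AM.
Shipping prep ends at 7:17 AM + 293 min = 12:10 PM.
Packaging is bounded by shipping prep, so the latest it can start is 12:10 PM.

12:10 PM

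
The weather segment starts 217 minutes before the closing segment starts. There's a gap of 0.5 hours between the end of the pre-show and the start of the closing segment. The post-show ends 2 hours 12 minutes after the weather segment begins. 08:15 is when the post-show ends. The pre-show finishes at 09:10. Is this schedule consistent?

Yes

The closing segment starts at 09:10 + 30 min = 09:40.
The weather segment starts at 09:40 − 217 min = 06:03.
The post-show ends at 06:03 + 132 min = 08:15.
That matches the stated 08:15, so the schedule is consistent.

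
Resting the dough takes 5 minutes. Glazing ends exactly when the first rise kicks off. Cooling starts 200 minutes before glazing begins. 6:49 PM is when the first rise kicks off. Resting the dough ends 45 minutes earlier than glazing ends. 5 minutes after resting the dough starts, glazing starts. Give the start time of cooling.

Glazing ends at 6:49 PM.
Resting the dough ends at 6:49 PM − 45 min = 6:04 PM.
Resting the dough starts at 6:04 PM − 5 min = 5:59 PM.
Glazing starts at 5:59 PM + 5 min = 6:04 PM.
Cooling starts at 6:04 PM − 200 min = 2:44 PM.

2:44 PM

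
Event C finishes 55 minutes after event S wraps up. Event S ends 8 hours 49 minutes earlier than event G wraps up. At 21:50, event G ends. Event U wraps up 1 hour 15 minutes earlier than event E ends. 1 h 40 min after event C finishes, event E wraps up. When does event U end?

Event S ends at 21:50 − 529 min = 13:01.
Event C ends at 13:01 + 55 min = 13:56.
Event E ends at 13:56 + 100 min = 15:36.
Event U ends at 15:36 − 75 min = 14:21.

14:21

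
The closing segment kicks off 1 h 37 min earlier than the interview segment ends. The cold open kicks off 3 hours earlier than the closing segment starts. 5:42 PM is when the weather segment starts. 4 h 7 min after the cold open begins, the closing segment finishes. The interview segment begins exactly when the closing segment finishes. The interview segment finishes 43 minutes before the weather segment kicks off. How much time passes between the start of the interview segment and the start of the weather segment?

1 hour 13 minutes

The interview segment ends at 5:42 PM − 43 min = 4:59 PM.
The closing segment starts at 4:59 PM − 97 min = 3:22 PM.
The cold open starts at 3:22 PM − 180 min = 12:22 PM.
The closing segment ends at 12:22 PM + 247 min = 4:29 PM.
So the interview segment starts at 4:29 PM.
From 4:29 PM to 5:42 PM is 1 hour 13 minutes.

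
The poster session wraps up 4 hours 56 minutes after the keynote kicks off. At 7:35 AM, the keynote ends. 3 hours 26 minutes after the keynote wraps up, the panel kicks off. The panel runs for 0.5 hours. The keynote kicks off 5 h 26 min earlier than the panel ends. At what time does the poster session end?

The panel starts at 7:35 AM + 206 min = 11:01 AM.
The panel ends at 11:01 AM + 30 min = 11:31 AM.
The keynote starts at 11:31 AM − 326 min = 6:05 AM.
The poster session ends at 6:05 AM + 296 min = 11:01 AM.

11:01 AM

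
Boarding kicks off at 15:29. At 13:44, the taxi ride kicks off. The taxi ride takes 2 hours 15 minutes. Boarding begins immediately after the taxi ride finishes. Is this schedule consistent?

No

The taxi ride ends at 13:44 + 135 min = 15:59.
So boarding starts at 15:59.
But boarding is also said to start at 15:29 — a 30-minute conflict.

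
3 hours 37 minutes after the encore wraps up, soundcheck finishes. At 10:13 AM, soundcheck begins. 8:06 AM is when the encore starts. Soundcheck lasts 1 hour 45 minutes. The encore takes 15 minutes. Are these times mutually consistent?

The encore ends at 8:06 AM + 15 min = 8:21 AM.
Soundcheck ends at 8:21 AM + 217 min = 11:58 AM.
Soundcheck starts at 11:58 AM − 105 min = 10:13 AM.
That matches the stated 10:13 AM, so the schedule is consistent.

Yes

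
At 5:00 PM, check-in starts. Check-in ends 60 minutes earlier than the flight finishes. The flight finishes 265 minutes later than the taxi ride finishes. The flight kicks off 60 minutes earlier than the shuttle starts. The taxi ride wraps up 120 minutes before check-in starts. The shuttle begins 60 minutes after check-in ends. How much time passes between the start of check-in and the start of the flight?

1 hour 25 minutes

The taxi ride ends at 5:00 PM − 120 min = 3:00 PM.
The flight ends at 3:00 PM + 265 min = 7:25 PM.
Check-in ends at 7:25 PM − 60 min = 6:25 PM.
The shuttle starts at 6:25 PM + 60 min = 7:25 PM.
The flight starts at 7:25 PM − 60 min = 6:25 PM.
From 5:00 PM to 6:25 PM is 1 hour 25 minutes.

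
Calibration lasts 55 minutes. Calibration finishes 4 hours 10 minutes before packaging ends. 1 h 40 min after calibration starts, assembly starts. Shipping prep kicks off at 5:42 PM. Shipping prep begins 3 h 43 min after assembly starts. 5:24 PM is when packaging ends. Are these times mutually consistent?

Yes

Calibration ends at 5:24 PM − 250 min = 1:14 PM.
Calibration starts at 1:14 PM − 55 min = 12:19 PM.
Assembly starts at 12:19 PM + 100 min = 1:59 PM.
Shipping prep starts at 1:59 PM + 223 min = 5:42 PM.
That matches the stated 5:42 PM, so the schedule is consistent.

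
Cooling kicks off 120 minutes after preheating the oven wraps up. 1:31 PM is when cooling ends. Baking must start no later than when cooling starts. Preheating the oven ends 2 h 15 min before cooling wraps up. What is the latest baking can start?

1:16 PM

Preheating the oven ends at 1:31 PM − 135 min = 11:16 AM.
Cooling starts at 11:16 AM + 120 min = 1:16 PM.
Baking is bounded by cooling, so the latest it can start is 1:16 PM.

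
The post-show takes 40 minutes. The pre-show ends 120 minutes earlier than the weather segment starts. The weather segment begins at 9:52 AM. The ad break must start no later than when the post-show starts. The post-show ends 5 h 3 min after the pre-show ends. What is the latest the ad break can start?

The pre-show ends at 9:52 AM − 120 min = 7:52 AM.
The post-show ends at 7:52 AM + 303 min = 12:55 PM.
The post-show starts at 12:55 PM − 40 min = 12:15 PM.
The ad break is bounded by the post-show, so the latest it can start is 12:15 PM.

12:15 PM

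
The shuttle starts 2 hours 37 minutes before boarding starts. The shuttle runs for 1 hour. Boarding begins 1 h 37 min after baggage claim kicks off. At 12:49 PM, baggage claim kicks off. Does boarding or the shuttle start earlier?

the shuttle

Boarding starts at 12:49 PM + 97 min = 2:26 PM.
The shuttle starts at 2:26 PM − 157 min = 11:49 AM.
Boarding starts at 2:26 PM and the shuttle starts at 11:49 AM, so the shuttle is first.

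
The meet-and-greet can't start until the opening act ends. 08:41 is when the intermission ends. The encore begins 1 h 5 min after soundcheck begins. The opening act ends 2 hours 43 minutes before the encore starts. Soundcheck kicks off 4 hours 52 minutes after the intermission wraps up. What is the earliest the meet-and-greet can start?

11:55

Soundcheck starts at 08:41 + 292 min = 13:33.
The encore starts at 13:33 + 65 min = 14:38.
The opening act ends at 14:38 − 163 min = 11:55.
The meet-and-greet is bounded by the opening act, so the earliest it can start is 11:55.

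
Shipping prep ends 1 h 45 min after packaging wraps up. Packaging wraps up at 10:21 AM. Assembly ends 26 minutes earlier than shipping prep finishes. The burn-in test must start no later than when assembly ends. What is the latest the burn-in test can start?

Shipping prep ends at 10:21 AM + 105 min = 12:06 PM.
Assembly ends at 12:06 PM − 26 min = 11:40 AM.
The burn-in test is bounded by assembly, so the latest it can start is 11:40 AM.

11:40 AM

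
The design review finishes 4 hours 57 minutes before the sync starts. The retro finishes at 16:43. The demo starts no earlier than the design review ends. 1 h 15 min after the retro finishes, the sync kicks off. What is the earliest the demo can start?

The sync starts at 16:43 + 75 min = 17:58.
The design review ends at 17:58 − 297 min = 13:01.
The demo is bounded by the design review, so the earliest it can start is 13:01.

13:01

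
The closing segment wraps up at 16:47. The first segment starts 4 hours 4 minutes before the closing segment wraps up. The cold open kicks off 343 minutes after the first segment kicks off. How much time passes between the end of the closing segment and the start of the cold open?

1 hour 39 minutes

The first segment starts at 16:47 − 244 min = 12:43.
The cold open starts at 12:43 + 343 min = 18:26.
From 16:47 to 18:26 is 1 hour 39 minutes.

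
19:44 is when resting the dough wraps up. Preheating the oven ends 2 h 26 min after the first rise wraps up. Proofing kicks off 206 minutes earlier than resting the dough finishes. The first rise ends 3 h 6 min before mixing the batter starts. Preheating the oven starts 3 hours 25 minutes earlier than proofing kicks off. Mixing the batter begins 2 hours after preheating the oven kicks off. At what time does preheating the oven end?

14:13

Proofing starts at 19:44 − 206 min = 16:18.
Preheating the oven starts at 16:18 − 205 min = 12:53.
Mixing the batter starts at 12:53 + 120 min = 14:53.
The first rise ends at 14:53 − 186 min = 11:47.
Preheating the oven ends at 11:47 + 146 min = 14:13.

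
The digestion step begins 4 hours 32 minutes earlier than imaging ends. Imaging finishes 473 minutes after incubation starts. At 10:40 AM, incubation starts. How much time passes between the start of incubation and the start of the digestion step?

Imaging ends at 10:40 AM + 473 min = 6:33 PM.
The digestion step starts at 6:33 PM − 272 min = 2:01 PM.
From 10:40 AM to 2:01 PM is 3 hours 21 minutes.

3 hours 21 minutes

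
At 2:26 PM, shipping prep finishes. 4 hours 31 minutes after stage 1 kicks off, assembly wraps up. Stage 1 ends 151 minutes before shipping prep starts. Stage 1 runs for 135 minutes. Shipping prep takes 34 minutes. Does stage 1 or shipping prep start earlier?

Shipping prep starts at 2:26 PM − 34 min = 1:52 PM.
Stage 1 ends at 1:52 PM − 151 min = 11:21 AM.
Stage 1 starts at 11:21 AM − 135 min = 9:06 AM.
Stage 1 starts at 9:06 AM and shipping prep starts at 1:52 PM, so stage 1 is first.

stage 1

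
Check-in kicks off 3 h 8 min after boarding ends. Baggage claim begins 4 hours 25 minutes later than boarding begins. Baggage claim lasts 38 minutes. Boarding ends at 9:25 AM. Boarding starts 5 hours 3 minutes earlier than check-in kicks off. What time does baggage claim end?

Check-in starts at 9:25 AM + 188 min = 12:33 PM.
Boarding starts at 12:33 PM − 303 min = 7:30 AM.
Baggage claim starts at 7:30 AM + 265 min = 11:55 AM.
Baggage claim ends at 11:55 AM + 38 min = 12:33 PM.

12:33 PM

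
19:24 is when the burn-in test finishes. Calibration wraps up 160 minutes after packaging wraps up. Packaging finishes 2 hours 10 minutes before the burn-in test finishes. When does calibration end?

Packaging ends at 19:24 − 130 min = 17:14.
Calibration ends at 17:14 + 160 min = 19:54.

19:54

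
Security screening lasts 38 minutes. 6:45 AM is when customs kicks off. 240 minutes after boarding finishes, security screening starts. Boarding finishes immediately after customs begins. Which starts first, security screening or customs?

customs

Boarding ends at 6:45 AM.
Security screening starts at 6:45 AM + 240 min = 10:45 AM.
Security screening starts at 10:45 AM and customs starts at 6:45 AM, so customs is first.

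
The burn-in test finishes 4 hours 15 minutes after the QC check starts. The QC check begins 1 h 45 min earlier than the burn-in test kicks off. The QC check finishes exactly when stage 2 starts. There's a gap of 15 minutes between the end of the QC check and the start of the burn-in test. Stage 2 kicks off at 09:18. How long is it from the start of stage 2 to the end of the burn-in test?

2 hours 45 minutes

The QC check ends at 09:18.
The burn-in test starts at 09:18 + 15 min = 09:33.
The QC check starts at 09:33 − 105 min = 07:48.
The burn-in test ends at 07:48 + 255 min = 12:03.
From 09:18 to 12:03 is 2 hours 45 minutes.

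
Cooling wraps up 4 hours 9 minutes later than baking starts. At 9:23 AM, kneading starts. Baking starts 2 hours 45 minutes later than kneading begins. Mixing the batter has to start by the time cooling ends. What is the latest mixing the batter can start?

4:17 PM

Baking starts at 9:23 AM + 165 min = 12:08 PM.
Cooling ends at 12:08 PM + 249 min = 4:17 PM.
Mixing the batter is bounded by cooling, so the latest it can start is 4:17 PM.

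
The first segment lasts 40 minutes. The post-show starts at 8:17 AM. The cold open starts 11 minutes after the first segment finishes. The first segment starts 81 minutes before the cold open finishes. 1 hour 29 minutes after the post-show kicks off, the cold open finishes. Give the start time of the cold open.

The cold open ends at 8:17 AM + 89 min = 9:46 AM.
The first segment starts at 9:46 AM − 81 min = 8:25 AM.
The first segment ends at 8:25 AM + 40 min = 9:05 AM.
The cold open starts at 9:05 AM + 11 min = 9:16 AM.

9:16 AM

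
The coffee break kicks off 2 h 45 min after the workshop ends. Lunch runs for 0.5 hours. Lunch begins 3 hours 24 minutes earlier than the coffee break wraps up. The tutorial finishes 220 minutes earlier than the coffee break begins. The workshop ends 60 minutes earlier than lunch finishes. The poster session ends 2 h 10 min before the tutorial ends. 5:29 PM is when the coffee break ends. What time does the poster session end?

Lunch starts at 5:29 PM − 204 min = 2:05 PM.
Lunch ends at 2:05 PM + 30 min = 2:35 PM.
The workshop ends at 2:35 PM − 60 min = 1:35 PM.
The coffee break starts at 1:35 PM + 165 min = 4:20 PM.
The tutorial ends at 4:20 PM − 220 min = 12:40 PM.
The poster session ends at 12:40 PM − 130 min = 10:30 AM.

10:30 AM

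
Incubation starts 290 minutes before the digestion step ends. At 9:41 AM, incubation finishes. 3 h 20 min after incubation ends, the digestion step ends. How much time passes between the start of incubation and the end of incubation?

1 h 30 min

The digestion step ends at 9:41 AM + 200 min = 1:01 PM.
Incubation starts at 1:01 PM − 290 min = 8:11 AM.
From 8:11 AM to 9:41 AM is 1 h 30 min.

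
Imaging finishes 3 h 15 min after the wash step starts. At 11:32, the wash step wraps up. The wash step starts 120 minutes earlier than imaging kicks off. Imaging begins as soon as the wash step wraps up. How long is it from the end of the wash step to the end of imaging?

1 h 15 min

Imaging starts at 11:32.
The wash step starts at 11:32 − 120 min = 09:32.
Imaging ends at 09:32 + 195 min = 12:47.
From 11:32 to 12:47 is 1 h 15 min.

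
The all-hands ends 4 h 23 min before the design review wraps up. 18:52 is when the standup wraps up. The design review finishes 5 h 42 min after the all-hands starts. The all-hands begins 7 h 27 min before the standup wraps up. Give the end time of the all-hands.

The all-hands starts at 18:52 − 447 min = 11:25.
The design review ends at 11:25 + 342 min = 17:07.
The all-hands ends at 17:07 − 263 min = 12:44.

12:44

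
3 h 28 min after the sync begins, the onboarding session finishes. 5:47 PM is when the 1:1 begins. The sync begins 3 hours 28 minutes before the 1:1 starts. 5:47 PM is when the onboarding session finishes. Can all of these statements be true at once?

The sync starts at 5:47 PM − 208 min = 2:19 PM.
The onboarding session ends at 2:19 PM + 208 min = 5:47 PM.
That matches the stated 5:47 PM, so the schedule is consistent.

Yes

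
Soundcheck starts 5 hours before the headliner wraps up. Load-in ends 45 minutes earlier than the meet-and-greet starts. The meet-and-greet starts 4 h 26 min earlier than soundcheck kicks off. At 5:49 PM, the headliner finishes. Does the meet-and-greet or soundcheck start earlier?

Soundcheck starts at 5:49 PM − 300 min = 12:49 PM.
The meet-and-greet starts at 12:49 PM − 266 min = 8:23 AM.
The meet-and-greet starts at 8:23 AM and soundcheck starts at 12:49 PM, so the meet-and-greet is first.

the meet-and-greet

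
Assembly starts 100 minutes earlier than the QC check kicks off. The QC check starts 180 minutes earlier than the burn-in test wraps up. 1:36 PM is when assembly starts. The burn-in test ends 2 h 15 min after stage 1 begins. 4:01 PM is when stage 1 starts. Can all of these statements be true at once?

Yes

The burn-in test ends at 4:01 PM + 135 min = 6:16 PM.
The QC check starts at 6:16 PM − 180 min = 3:16 PM.
Assembly starts at 3:16 PM − 100 min = 1:36 PM.
That matches the stated 1:36 PM, so the schedule is consistent.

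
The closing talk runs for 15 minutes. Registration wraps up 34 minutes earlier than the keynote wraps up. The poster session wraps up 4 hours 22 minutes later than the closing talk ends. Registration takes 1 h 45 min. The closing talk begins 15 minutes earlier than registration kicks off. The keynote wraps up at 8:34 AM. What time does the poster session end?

Registration ends at 8:34 AM − 34 min = 8:00 AM.
Registration starts at 8:00 AM − 105 min = 6:15 AM.
The closing talk starts at 6:15 AM − 15 min = 6:00 AM.
The closing talk ends at 6:00 AM + 15 min = 6:15 AM.
The poster session ends at 6:15 AM + 262 min = 10:37 AM.

10:37 AM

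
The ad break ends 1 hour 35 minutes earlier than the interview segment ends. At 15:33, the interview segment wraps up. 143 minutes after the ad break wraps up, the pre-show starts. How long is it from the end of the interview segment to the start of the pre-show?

The ad break ends at 15:33 − 95 min = 13:58.
The pre-show starts at 13:58 + 143 min = 16:21.
From 15:33 to 16:21 is 48 minutes.

48 minutes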